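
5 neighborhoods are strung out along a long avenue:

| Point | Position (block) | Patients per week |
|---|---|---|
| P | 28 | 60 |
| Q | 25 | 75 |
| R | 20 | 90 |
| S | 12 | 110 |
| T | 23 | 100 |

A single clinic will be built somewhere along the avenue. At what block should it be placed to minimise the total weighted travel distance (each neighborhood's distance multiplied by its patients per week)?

x = 23

For a sum of weighted absolute distances on a line, the optimum is the weighted median (not the mean). Total weight W = 435; half-weight = 217.5.
Sort by position and accumulate weight:
  block 12 (S, w=110) → cum 110
  block 20 (R, w=90) → cum 200
  block 23 (T, w=100) → cum 300  ≥ 217.5 → median here
  block 25 (Q, w=75) → cum 375
  block 28 (P, w=60) → cum 435
Optimal location: block 23.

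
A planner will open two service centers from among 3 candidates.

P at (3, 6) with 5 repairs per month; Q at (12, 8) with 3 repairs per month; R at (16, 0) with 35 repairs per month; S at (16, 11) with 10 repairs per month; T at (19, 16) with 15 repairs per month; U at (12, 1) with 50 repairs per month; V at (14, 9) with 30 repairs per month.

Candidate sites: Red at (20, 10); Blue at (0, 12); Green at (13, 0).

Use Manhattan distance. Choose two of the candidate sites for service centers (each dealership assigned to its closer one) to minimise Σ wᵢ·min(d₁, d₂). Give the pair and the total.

{Red, Green}, total 677

Evaluate every pair (each demand assigned to the nearer of the two):
  {Red, Green}: total = 677
  {Blue, Green}: total = 1047
  {Red, Blue}: total = 1780
Best pair: {Red, Green} with total 677.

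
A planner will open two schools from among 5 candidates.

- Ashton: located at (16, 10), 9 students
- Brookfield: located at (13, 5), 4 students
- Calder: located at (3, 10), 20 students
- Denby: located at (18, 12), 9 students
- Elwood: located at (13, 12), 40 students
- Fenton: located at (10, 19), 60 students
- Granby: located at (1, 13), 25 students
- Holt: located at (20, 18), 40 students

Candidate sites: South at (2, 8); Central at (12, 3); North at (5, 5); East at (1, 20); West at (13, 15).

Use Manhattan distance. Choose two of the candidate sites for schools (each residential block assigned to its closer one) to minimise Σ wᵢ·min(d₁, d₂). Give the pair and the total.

Evaluate every pair (each demand assigned to the nearer of the two):
  {South, West}: total = 1334
  {East, West}: total = 1539
  {North, West}: total = 1556
  {Central, West}: total = 1746
  {Central, East}: total = 2501
  {South, East}: total = 2630
  {North, East}: total = 2711
  {South, Central}: total = 2856
  {Central, North}: total = 3086
  {South, North}: total = 3426
Best pair: {South, West} with total 1334.

{South, West}, total 1334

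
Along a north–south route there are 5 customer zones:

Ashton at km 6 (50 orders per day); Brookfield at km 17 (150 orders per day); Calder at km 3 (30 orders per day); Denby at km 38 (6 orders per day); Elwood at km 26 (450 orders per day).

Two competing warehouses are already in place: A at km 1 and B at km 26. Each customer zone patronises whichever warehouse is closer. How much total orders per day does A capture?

80

The indifferent point is the midpoint (1+26)/2 = 13.5; customer zones left of it (closer to A at 1) go to A, those right go to B.
  Calder at 3 (w=30) → A
  Ashton at 6 (w=50) → A
  Brookfield at 17 (w=150) → B
  Elwood at 26 (w=450) → B
  Denby at 38 (w=6) → B
A captures 80; B captures 606.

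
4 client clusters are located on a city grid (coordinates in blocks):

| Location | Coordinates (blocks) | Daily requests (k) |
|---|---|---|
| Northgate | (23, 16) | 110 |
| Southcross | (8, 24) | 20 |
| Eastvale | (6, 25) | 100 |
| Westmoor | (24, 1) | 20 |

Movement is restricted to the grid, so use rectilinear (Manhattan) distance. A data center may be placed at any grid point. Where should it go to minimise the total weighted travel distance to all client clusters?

(23, 16)

Manhattan distance separates: Σwᵢ(|x−xᵢ|+|y−yᵢ|) = Σwᵢ|x−xᵢ| + Σwᵢ|y−yᵢ|, so x and y are optimised independently as 1-D weighted medians.
Total weight W = 250; half = 125.
x-coordinate, sorted with cumulative weight:
  x=6 (Eastvale, w=100) cum 100
  x=8 (Southcross, w=20) cum 120
  x=23 (Northgate, w=110) cum 230  ← median
  x=24 (Westmoor, w=20) cum 250
⇒ x* = 23
y-coordinate, sorted with cumulative weight:
  y=1 (Westmoor, w=20) cum 20
  y=16 (Northgate, w=110) cum 130  ← median
  y=24 (Southcross, w=20) cum 150
  y=25 (Eastvale, w=100) cum 250
⇒ y* = 16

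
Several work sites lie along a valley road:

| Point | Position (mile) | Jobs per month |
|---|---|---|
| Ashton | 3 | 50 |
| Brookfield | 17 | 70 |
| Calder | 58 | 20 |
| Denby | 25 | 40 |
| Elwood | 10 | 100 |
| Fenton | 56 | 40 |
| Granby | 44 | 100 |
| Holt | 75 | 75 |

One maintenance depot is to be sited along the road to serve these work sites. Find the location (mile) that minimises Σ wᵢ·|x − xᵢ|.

x = 25

For a sum of weighted absolute distances on a line, the optimum is the weighted median (not the mean). Total weight W = 495; half-weight = 247.5.
Sort by position and accumulate weight:
  mile 3 (Ashton, w=50) → cum 50
  mile 10 (Elwood, w=100) → cum 150
  mile 17 (Brookfield, w=70) → cum 220
  mile 25 (Denby, w=40) → cum 260  ≥ 247.5 → median here
  mile 44 (Granby, w=100) → cum 360
  mile 56 (Fenton, w=40) → cum 400
  mile 58 (Calder, w=20) → cum 420
  mile 75 (Holt, w=75) → cum 495
Optimal location: mile 25.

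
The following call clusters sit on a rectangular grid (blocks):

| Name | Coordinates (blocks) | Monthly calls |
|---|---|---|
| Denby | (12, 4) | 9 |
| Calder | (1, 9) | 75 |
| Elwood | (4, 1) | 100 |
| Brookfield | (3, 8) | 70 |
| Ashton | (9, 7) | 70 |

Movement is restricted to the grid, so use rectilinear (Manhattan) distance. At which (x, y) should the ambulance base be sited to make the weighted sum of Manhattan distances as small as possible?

(4, 7)

Manhattan distance separates: Σwᵢ(|x−xᵢ|+|y−yᵢ|) = Σwᵢ|x−xᵢ| + Σwᵢ|y−yᵢ|, so x and y are optimised independently as 1-D weighted medians.
Total weight W = 324; half = 162.
x-coordinate, sorted with cumulative weight:
  x=1 (Calder, w=75) cum 75
  x=3 (Brookfield, w=70) cum 145
  x=4 (Elwood, w=100) cum 245  ← median
  x=9 (Ashton, w=70) cum 315
  x=12 (Denby, w=9) cum 324
⇒ x* = 4
y-coordinate, sorted with cumulative weight:
  y=1 (Elwood, w=100) cum 100
  y=4 (Denby, w=9) cum 109
  y=7 (Ashton, w=70) cum 179  ← median
  y=8 (Brookfield, w=70) cum 249
  y=9 (Calder, w=75) cum 324
⇒ y* = 7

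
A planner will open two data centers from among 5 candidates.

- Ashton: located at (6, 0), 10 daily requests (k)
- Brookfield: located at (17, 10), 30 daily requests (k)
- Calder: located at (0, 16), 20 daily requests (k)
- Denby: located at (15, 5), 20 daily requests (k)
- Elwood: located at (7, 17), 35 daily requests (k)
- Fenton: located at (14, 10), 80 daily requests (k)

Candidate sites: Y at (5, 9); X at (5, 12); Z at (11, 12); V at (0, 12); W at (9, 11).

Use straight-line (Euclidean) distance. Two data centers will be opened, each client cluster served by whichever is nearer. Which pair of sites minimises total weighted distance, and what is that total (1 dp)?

{Z, V}, total 1073.5

Evaluate every pair (each demand assigned to the nearer of the two):
  {Z, V}: total = 1073.5
  {X, Z}: total = 1076.4
  {Y, Z}: total = 1126.1
  {Z, W}: total = 1180.7
  {V, W}: total = 1234.9
  {X, W}: total = 1250.1
  {Y, W}: total = 1303.5
  {Y, X}: total = 1708.2
  {X, V}: total = 1735.6
  {Y, V}: total = 1760.3
Best pair: {Z, V} with total 1073.5.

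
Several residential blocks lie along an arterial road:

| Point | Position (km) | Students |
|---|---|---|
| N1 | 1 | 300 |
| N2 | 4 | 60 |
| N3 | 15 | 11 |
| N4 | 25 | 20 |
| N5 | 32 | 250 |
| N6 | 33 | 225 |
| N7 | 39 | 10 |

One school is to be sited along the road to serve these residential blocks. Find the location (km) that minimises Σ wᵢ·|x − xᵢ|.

For a sum of weighted absolute distances on a line, the optimum is the weighted median (not the mean). Total weight W = 876; half-weight = 438.
Sort by position and accumulate weight:
  km 1 (N1, w=300) → cum 300
  km 4 (N2, w=60) → cum 360
  km 15 (N3, w=11) → cum 371
  km 25 (N4, w=20) → cum 391
  km 32 (N5, w=250) → cum 641  ≥ 438 → median here
  km 33 (N6, w=225) → cum 866
  km 39 (N7, w=10) → cum 876
Optimal location: km 32.

x = 32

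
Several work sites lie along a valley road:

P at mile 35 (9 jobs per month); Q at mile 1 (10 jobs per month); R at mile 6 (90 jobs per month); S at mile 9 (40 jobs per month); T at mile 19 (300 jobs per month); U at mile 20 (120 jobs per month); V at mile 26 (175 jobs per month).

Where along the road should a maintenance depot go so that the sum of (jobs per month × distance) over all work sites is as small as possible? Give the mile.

x = 19

For a sum of weighted absolute distances on a line, the optimum is the weighted median (not the mean). Total weight W = 744; half-weight = 372.
Sort by position and accumulate weight:
  mile 1 (Q, w=10) → cum 10
  mile 6 (R, w=90) → cum 100
  mile 9 (S, w=40) → cum 140
  mile 19 (T, w=300) → cum 440  ≥ 372 → median here
  mile 20 (U, w=120) → cum 560
  mile 26 (V, w=175) → cum 735
  mile 35 (P, w=9) → cum 744
Optimal location: mile 19.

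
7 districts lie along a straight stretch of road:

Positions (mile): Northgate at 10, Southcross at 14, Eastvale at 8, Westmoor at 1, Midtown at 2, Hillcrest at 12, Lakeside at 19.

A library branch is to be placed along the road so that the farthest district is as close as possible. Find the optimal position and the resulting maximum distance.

The 1-center on a line is the midpoint of the two extreme points: leftmost at 1, rightmost at 19.
Optimal location = (1 + 19)/2 = 10; maximum distance = (19 − 1)/2 = 9.

location 10, max distance 9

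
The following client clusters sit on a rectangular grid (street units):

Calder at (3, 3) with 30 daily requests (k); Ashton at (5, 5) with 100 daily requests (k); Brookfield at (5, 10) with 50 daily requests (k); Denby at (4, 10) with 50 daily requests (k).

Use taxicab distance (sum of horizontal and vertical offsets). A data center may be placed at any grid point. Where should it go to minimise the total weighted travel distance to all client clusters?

(5, 5)

Manhattan distance separates: Σwᵢ(|x−xᵢ|+|y−yᵢ|) = Σwᵢ|x−xᵢ| + Σwᵢ|y−yᵢ|, so x and y are optimised independently as 1-D weighted medians.
Total weight W = 230; half = 115.
x-coordinate, sorted with cumulative weight:
  x=3 (Calder, w=30) cum 30
  x=4 (Denby, w=50) cum 80
  x=5 (Ashton, w=100) cum 180  ← median
  x=5 (Brookfield, w=50) cum 230
⇒ x* = 5
y-coordinate, sorted with cumulative weight:
  y=3 (Calder, w=30) cum 30
  y=5 (Ashton, w=100) cum 130  ← median
  y=10 (Brookfield, w=50) cum 180
  y=10 (Denby, w=50) cum 230
⇒ y* = 5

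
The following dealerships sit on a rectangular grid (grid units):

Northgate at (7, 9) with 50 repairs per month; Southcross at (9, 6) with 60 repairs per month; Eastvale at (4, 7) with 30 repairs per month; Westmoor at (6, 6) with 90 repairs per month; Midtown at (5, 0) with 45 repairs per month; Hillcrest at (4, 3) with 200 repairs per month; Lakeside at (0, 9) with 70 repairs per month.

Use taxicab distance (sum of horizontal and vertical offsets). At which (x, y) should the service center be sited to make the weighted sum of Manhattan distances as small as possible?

Manhattan distance separates: Σwᵢ(|x−xᵢ|+|y−yᵢ|) = Σwᵢ|x−xᵢ| + Σwᵢ|y−yᵢ|, so x and y are optimised independently as 1-D weighted medians.
Total weight W = 545; half = 272.5.
x-coordinate, sorted with cumulative weight:
  x=0 (Lakeside, w=70) cum 70
  x=4 (Eastvale, w=30) cum 100
  x=4 (Hillcrest, w=200) cum 300  ← median
  x=5 (Midtown, w=45) cum 345
  x=6 (Westmoor, w=90) cum 435
  x=7 (Northgate, w=50) cum 485
  x=9 (Southcross, w=60) cum 545
⇒ x* = 4
y-coordinate, sorted with cumulative weight:
  y=0 (Midtown, w=45) cum 45
  y=3 (Hillcrest, w=200) cum 245
  y=6 (Southcross, w=60) cum 305  ← median
  y=6 (Westmoor, w=90) cum 395
  y=7 (Eastvale, w=30) cum 425
  y=9 (Northgate, w=50) cum 475
  y=9 (Lakeside, w=70) cum 545
⇒ y* = 6

(4, 6)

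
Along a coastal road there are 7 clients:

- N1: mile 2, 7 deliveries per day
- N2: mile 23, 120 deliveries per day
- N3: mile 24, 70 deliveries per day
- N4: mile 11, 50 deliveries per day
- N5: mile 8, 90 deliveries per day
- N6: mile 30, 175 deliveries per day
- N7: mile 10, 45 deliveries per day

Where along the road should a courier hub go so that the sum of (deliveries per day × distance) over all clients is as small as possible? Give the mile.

x = 23

For a sum of weighted absolute distances on a line, the optimum is the weighted median (not the mean). Total weight W = 557; half-weight = 278.5.
Sort by position and accumulate weight:
  mile 2 (N1, w=7) → cum 7
  mile 8 (N5, w=90) → cum 97
  mile 10 (N7, w=45) → cum 142
  mile 11 (N4, w=50) → cum 192
  mile 23 (N2, w=120) → cum 312  ≥ 278.5 → median here
  mile 24 (N3, w=70) → cum 382
  mile 30 (N6, w=175) → cum 557
Optimal location: mile 23.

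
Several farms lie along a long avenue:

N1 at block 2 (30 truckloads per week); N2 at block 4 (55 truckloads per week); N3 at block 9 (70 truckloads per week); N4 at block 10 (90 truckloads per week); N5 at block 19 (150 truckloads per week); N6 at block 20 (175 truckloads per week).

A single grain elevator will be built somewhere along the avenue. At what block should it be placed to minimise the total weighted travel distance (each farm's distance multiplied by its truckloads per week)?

For a sum of weighted absolute distances on a line, the optimum is the weighted median (not the mean). Total weight W = 570; half-weight = 285.
Sort by position and accumulate weight:
  block 2 (N1, w=30) → cum 30
  block 4 (N2, w=55) → cum 85
  block 9 (N3, w=70) → cum 155
  block 10 (N4, w=90) → cum 245
  block 19 (N5, w=150) → cum 395  ≥ 285 → median here
  block 20 (N6, w=175) → cum 570
Optimal location: block 19.

x = 19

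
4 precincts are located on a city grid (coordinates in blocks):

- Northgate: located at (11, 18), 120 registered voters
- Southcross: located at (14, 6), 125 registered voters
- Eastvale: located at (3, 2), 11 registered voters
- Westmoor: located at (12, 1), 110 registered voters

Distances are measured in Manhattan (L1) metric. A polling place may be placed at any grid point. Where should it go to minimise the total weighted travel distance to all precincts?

(12, 6)

Manhattan distance separates: Σwᵢ(|x−xᵢ|+|y−yᵢ|) = Σwᵢ|x−xᵢ| + Σwᵢ|y−yᵢ|, so x and y are optimised independently as 1-D weighted medians.
Total weight W = 366; half = 183.
x-coordinate, sorted with cumulative weight:
  x=3 (Eastvale, w=11) cum 11
  x=11 (Northgate, w=120) cum 131
  x=12 (Westmoor, w=110) cum 241  ← median
  x=14 (Southcross, w=125) cum 366
⇒ x* = 12
y-coordinate, sorted with cumulative weight:
  y=1 (Westmoor, w=110) cum 110
  y=2 (Eastvale, w=11) cum 121
  y=6 (Southcross, w=125) cum 246  ← median
  y=18 (Northgate, w=120) cum 366
⇒ y* = 6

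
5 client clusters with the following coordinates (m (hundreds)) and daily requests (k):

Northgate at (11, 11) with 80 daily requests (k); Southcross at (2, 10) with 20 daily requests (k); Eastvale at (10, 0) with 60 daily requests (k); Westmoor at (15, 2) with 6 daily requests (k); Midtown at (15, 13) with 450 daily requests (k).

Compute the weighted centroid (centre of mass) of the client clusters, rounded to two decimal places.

The minimiser of Σwᵢ‖p−pᵢ‖² is the weighted centroid p* = (Σwᵢpᵢ)/(Σwᵢ).
Σwᵢ = 616.
Σwᵢxᵢ = 80·11 + 20·2 + 60·10 + 6·15 + 450·15 = 8360.
Σwᵢyᵢ = 80·11 + 20·10 + 60·0 + 6·2 + 450·13 = 6942.
x* = 8360/616 = 13.57, y* = 6942/616 = 11.27.

(13.57, 11.27)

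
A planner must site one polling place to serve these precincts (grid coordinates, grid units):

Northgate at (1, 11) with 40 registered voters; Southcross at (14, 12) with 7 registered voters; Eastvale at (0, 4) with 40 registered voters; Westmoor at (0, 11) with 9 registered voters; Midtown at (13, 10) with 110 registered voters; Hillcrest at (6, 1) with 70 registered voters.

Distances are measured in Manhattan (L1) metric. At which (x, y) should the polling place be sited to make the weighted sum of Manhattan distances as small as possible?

(6, 10)

Manhattan distance separates: Σwᵢ(|x−xᵢ|+|y−yᵢ|) = Σwᵢ|x−xᵢ| + Σwᵢ|y−yᵢ|, so x and y are optimised independently as 1-D weighted medians.
Total weight W = 276; half = 138.
x-coordinate, sorted with cumulative weight:
  x=0 (Eastvale, w=40) cum 40
  x=0 (Westmoor, w=9) cum 49
  x=1 (Northgate, w=40) cum 89
  x=6 (Hillcrest, w=70) cum 159  ← median
  x=13 (Midtown, w=110) cum 269
  x=14 (Southcross, w=7) cum 276
⇒ x* = 6
y-coordinate, sorted with cumulative weight:
  y=1 (Hillcrest, w=70) cum 70
  y=4 (Eastvale, w=40) cum 110
  y=10 (Midtown, w=110) cum 220  ← median
  y=11 (Northgate, w=40) cum 260
  y=11 (Westmoor, w=9) cum 269
  y=12 (Southcross, w=7) cum 276
⇒ y* = 10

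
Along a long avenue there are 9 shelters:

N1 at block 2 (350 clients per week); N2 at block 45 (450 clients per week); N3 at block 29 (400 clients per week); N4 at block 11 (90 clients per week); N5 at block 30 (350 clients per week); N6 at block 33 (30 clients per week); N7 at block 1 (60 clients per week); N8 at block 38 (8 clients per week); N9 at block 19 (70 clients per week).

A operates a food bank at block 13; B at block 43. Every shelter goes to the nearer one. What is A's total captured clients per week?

570

The indifferent point is the midpoint (13+43)/2 = 28; shelters left of it (closer to A at 13) go to A, those right go to B.
  N7 at 1 (w=60) → A
  N1 at 2 (w=350) → A
  N4 at 11 (w=90) → A
  N9 at 19 (w=70) → A
  N3 at 29 (w=400) → B
  N5 at 30 (w=350) → B
  N6 at 33 (w=30) → B
  N8 at 38 (w=8) → B
  N2 at 45 (w=450) → B
A captures 570; B captures 1238.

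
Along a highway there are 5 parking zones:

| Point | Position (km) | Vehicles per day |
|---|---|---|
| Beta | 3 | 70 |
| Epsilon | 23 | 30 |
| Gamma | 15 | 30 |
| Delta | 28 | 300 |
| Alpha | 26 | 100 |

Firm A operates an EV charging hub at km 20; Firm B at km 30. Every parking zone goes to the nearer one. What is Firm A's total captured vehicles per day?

The indifferent point is the midpoint (20+30)/2 = 25; parking zones left of it (closer to Firm A at 20) go to Firm A, those right go to Firm B.
  Beta at 3 (w=70) → Firm A
  Gamma at 15 (w=30) → Firm A
  Epsilon at 23 (w=30) → Firm A
  Alpha at 26 (w=100) → Firm B
  Delta at 28 (w=300) → Firm B
Firm A captures 130; Firm B captures 400.

130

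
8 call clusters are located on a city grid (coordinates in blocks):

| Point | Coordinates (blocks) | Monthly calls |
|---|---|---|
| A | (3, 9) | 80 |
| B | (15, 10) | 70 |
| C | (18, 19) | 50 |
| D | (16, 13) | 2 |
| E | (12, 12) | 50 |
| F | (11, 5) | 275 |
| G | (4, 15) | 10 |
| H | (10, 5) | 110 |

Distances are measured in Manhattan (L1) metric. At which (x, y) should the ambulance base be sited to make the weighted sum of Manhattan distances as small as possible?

(11, 5)

Manhattan distance separates: Σwᵢ(|x−xᵢ|+|y−yᵢ|) = Σwᵢ|x−xᵢ| + Σwᵢ|y−yᵢ|, so x and y are optimised independently as 1-D weighted medians.
Total weight W = 647; half = 323.5.
x-coordinate, sorted with cumulative weight:
  x=3 (A, w=80) cum 80
  x=4 (G, w=10) cum 90
  x=10 (H, w=110) cum 200
  x=11 (F, w=275) cum 475  ← median
  x=12 (E, w=50) cum 525
  x=15 (B, w=70) cum 595
  x=16 (D, w=2) cum 597
  x=18 (C, w=50) cum 647
⇒ x* = 11
y-coordinate, sorted with cumulative weight:
  y=5 (F, w=275) cum 275
  y=5 (H, w=110) cum 385  ← median
  y=9 (A, w=80) cum 465
  y=10 (B, w=70) cum 535
  y=12 (E, w=50) cum 585
  y=13 (D, w=2) cum 587
  y=15 (G, w=10) cum 597
  y=19 (C, w=50) cum 647
⇒ y* = 5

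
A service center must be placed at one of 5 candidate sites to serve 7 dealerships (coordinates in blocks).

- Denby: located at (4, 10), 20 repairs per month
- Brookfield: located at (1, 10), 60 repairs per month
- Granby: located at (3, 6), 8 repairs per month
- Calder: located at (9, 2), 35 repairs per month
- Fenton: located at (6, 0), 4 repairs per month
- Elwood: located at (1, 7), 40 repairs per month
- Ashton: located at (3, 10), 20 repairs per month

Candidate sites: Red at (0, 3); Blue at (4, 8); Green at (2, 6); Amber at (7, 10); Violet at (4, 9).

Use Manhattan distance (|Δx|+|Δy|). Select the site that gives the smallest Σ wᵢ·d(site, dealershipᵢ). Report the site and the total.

Violet, total 996 blocks

Total weighted distance at each candidate:
  Red (0, 3): total = 1534
  Blue (4, 8): total = 1009
  Green (2, 6): total = 1033
  Amber (7, 10): total = 1318
  Violet (4, 9): total = 996
Minimum is at Violet with total 996 blocks.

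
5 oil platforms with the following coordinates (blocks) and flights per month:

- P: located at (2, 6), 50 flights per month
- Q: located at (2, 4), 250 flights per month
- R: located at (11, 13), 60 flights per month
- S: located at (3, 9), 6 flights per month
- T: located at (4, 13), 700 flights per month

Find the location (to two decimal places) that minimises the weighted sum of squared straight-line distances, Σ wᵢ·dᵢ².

(3.83, 10.54)

The minimiser of Σwᵢ‖p−pᵢ‖² is the weighted centroid p* = (Σwᵢpᵢ)/(Σwᵢ).
Σwᵢ = 1066.
Σwᵢxᵢ = 50·2 + 250·2 + 60·11 + 6·3 + 700·4 = 4078.
Σwᵢyᵢ = 50·6 + 250·4 + 60·13 + 6·9 + 700·13 = 11234.
x* = 4078/1066 = 3.83, y* = 11234/1066 = 10.54.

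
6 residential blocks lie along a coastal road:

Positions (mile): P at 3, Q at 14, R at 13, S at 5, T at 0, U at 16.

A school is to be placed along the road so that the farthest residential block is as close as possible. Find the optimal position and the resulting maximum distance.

location 8, max distance 8

The 1-center on a line is the midpoint of the two extreme points: leftmost at 0, rightmost at 16.
Optimal location = (0 + 16)/2 = 8; maximum distance = (16 − 0)/2 = 8.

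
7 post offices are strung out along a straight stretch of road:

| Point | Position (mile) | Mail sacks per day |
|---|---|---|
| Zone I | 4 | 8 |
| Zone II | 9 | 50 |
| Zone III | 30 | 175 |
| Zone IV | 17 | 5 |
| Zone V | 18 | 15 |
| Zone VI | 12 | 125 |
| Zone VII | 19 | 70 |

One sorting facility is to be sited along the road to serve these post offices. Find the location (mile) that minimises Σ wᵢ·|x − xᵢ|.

For a sum of weighted absolute distances on a line, the optimum is the weighted median (not the mean). Total weight W = 448; half-weight = 224.
Sort by position and accumulate weight:
  mile 4 (Zone I, w=8) → cum 8
  mile 9 (Zone II, w=50) → cum 58
  mile 12 (Zone VI, w=125) → cum 183
  mile 17 (Zone IV, w=5) → cum 188
  mile 18 (Zone V, w=15) → cum 203
  mile 19 (Zone VII, w=70) → cum 273  ≥ 224 → median here
  mile 30 (Zone III, w=175) → cum 448
Optimal location: mile 19.

x = 19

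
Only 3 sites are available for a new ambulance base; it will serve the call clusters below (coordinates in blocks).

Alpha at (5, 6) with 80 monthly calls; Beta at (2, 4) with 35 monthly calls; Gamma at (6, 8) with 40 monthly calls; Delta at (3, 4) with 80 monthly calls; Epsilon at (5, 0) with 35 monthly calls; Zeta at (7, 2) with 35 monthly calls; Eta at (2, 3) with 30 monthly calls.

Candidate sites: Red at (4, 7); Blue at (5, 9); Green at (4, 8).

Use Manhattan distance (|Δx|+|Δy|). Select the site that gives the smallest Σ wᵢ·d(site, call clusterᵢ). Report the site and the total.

Red, total 1515 blocks

Total weighted distance at each candidate:
  Red (4, 7): total = 1515
  Blue (5, 9): total = 2060
  Green (4, 8): total = 1770
Minimum is at Red with total 1515 blocks.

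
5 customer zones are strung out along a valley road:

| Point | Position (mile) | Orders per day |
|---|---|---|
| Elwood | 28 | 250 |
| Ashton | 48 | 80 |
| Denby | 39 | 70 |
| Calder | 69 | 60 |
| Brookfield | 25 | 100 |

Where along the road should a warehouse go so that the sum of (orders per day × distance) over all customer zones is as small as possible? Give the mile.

For a sum of weighted absolute distances on a line, the optimum is the weighted median (not the mean). Total weight W = 560; half-weight = 280.
Sort by position and accumulate weight:
  mile 25 (Brookfield, w=100) → cum 100
  mile 28 (Elwood, w=250) → cum 350  ≥ 280 → median here
  mile 39 (Denby, w=70) → cum 420
  mile 48 (Ashton, w=80) → cum 500
  mile 69 (Calder, w=60) → cum 560
Optimal location: mile 28.

x = 28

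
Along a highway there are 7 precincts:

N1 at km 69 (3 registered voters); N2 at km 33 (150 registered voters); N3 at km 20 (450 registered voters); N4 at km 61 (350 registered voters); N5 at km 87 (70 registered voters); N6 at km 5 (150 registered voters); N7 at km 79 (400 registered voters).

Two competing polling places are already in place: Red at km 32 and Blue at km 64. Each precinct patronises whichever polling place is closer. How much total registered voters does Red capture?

750

The indifferent point is the midpoint (32+64)/2 = 48; precincts left of it (closer to Red at 32) go to Red, those right go to Blue.
  N6 at 5 (w=150) → Red
  N3 at 20 (w=450) → Red
  N2 at 33 (w=150) → Red
  N4 at 61 (w=350) → Blue
  N1 at 69 (w=3) → Blue
  N7 at 79 (w=400) → Blue
  N5 at 87 (w=70) → Blue
Red captures 750; Blue captures 823.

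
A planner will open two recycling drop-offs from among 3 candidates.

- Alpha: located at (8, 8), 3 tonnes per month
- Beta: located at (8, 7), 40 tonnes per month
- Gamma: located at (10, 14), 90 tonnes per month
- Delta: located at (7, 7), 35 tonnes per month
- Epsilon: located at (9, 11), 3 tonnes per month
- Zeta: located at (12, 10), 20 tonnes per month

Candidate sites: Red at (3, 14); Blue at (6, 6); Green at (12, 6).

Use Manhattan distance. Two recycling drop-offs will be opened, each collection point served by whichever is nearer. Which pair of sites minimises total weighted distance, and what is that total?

Evaluate every pair (each demand assigned to the nearer of the two):
  {Red, Blue}: total = 1056
  {Red, Green}: total = 1162
  {Blue, Green}: total = 1206
Best pair: {Red, Blue} with total 1056.

{Red, Blue}, total 1056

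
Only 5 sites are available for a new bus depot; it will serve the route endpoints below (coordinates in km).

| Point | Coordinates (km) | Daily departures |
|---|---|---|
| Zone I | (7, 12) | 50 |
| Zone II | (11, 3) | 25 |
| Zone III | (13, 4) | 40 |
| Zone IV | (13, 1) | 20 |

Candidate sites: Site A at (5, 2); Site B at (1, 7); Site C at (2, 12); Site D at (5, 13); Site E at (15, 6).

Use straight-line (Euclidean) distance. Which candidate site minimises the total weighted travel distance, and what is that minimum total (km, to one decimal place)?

Total weighted distance at each candidate:
  Site A (5, 2): total = 1153.1
  Site B (1, 7): total = 1422.9
  Site C (2, 12): total = 1423.4
  Site D (5, 13): total = 1173.5
  Site E (15, 6): total = 845.8
Minimum is at Site E with total 845.8 km.

Site E, total 845.8 km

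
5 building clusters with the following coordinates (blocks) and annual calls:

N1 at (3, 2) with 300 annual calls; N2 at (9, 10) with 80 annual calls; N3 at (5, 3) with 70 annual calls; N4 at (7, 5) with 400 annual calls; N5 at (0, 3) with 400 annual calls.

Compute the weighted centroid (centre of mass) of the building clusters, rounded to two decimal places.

(3.82, 3.85)

The minimiser of Σwᵢ‖p−pᵢ‖² is the weighted centroid p* = (Σwᵢpᵢ)/(Σwᵢ).
Σwᵢ = 1250.
Σwᵢxᵢ = 300·3 + 80·9 + 70·5 + 400·7 + 400·0 = 4770.
Σwᵢyᵢ = 300·2 + 80·10 + 70·3 + 400·5 + 400·3 = 4810.
x* = 4770/1250 = 3.82, y* = 4810/1250 = 3.85.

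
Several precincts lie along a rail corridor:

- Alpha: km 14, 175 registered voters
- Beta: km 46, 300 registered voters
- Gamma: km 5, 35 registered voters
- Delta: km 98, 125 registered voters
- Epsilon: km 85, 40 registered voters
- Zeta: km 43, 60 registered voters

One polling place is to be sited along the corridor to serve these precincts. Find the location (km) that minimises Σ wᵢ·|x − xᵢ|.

x = 46

For a sum of weighted absolute distances on a line, the optimum is the weighted median (not the mean). Total weight W = 735; half-weight = 367.5.
Sort by position and accumulate weight:
  km 5 (Gamma, w=35) → cum 35
  km 14 (Alpha, w=175) → cum 210
  km 43 (Zeta, w=60) → cum 270
  km 46 (Beta, w=300) → cum 570  ≥ 367.5 → median here
  km 85 (Epsilon, w=40) → cum 610
  km 98 (Delta, w=125) → cum 735
Optimal location: km 46.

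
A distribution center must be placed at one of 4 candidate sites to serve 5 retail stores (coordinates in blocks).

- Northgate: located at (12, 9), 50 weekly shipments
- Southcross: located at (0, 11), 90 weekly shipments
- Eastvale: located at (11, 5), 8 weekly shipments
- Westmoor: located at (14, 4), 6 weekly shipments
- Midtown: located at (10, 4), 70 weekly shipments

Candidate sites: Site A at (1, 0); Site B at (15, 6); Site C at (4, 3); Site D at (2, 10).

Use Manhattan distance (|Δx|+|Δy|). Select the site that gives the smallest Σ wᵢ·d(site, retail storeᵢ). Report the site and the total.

Total weighted distance at each candidate:
  Site A (1, 0): total = 3212
  Site B (15, 6): total = 2648
  Site C (4, 3): total = 2408
  Site D (2, 10): total = 2020
Minimum is at Site D with total 2020 blocks.

Site D, total 2020 blocks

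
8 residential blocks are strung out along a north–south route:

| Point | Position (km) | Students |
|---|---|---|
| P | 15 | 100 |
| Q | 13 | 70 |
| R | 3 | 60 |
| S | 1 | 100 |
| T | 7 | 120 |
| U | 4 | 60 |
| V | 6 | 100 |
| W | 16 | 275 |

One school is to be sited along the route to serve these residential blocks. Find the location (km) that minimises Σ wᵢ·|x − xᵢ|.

x = 13

For a sum of weighted absolute distances on a line, the optimum is the weighted median (not the mean). Total weight W = 885; half-weight = 442.5.
Sort by position and accumulate weight:
  km 1 (S, w=100) → cum 100
  km 3 (R, w=60) → cum 160
  km 4 (U, w=60) → cum 220
  km 6 (V, w=100) → cum 320
  km 7 (T, w=120) → cum 440
  km 13 (Q, w=70) → cum 510  ≥ 442.5 → median here
  km 15 (P, w=100) → cum 610
  km 16 (W, w=275) → cum 885
Optimal location: km 13.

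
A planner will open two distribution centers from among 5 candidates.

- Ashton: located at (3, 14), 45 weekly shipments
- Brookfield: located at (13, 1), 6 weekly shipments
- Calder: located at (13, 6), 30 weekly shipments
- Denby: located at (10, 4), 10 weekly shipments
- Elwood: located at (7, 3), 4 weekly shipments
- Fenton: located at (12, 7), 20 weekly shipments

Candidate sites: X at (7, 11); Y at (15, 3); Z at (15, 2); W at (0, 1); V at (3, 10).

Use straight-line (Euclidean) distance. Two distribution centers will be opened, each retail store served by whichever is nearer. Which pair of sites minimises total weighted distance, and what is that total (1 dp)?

Evaluate every pair (each demand assigned to the nearer of the two):
  {Y, V}: total = 488.1
  {Z, V}: total = 530.3
  {X, Y}: total = 533.1
  {X, Z}: total = 575.1
  {X, V}: total = 720.5
  {X, W}: total = 762.6
  {W, V}: total = 892.2
  {Y, W}: total = 905.6
  {Z, W}: total = 947.5
  {Y, Z}: total = 1037.1
Best pair: {Y, V} with total 488.1.

{Y, V}, total 488.1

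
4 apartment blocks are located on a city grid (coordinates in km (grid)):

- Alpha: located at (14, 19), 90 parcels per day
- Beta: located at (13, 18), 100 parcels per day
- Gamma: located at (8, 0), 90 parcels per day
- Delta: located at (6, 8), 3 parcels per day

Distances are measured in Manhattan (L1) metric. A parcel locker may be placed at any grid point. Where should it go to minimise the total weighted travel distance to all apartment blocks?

Manhattan distance separates: Σwᵢ(|x−xᵢ|+|y−yᵢ|) = Σwᵢ|x−xᵢ| + Σwᵢ|y−yᵢ|, so x and y are optimised independently as 1-D weighted medians.
Total weight W = 283; half = 141.5.
x-coordinate, sorted with cumulative weight:
  x=6 (Delta, w=3) cum 3
  x=8 (Gamma, w=90) cum 93
  x=13 (Beta, w=100) cum 193  ← median
  x=14 (Alpha, w=90) cum 283
⇒ x* = 13
y-coordinate, sorted with cumulative weight:
  y=0 (Gamma, w=90) cum 90
  y=8 (Delta, w=3) cum 93
  y=18 (Beta, w=100) cum 193  ← median
  y=19 (Alpha, w=90) cum 283
⇒ y* = 18

(13, 18)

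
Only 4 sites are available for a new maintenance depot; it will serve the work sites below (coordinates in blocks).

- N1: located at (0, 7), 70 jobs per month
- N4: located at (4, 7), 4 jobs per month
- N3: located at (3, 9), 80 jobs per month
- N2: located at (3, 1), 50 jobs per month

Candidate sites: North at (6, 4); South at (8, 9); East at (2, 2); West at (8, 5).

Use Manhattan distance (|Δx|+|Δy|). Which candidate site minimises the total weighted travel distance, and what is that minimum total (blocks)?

Total weighted distance at each candidate:
  North (6, 4): total = 1590
  South (8, 9): total = 1774
  East (2, 2): total = 1258
  West (8, 5): total = 1894
Minimum is at East with total 1258 blocks.

East, total 1258 blocks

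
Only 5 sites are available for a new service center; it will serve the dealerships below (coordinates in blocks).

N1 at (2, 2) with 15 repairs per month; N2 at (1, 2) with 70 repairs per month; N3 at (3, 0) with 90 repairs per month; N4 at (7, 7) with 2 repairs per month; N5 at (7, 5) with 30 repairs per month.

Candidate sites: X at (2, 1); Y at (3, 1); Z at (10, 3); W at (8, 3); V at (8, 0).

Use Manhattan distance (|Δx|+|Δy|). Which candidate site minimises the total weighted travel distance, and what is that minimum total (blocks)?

Y, total 590 blocks

Total weighted distance at each candidate:
  X (2, 1): total = 627
  Y (3, 1): total = 590
  Z (10, 3): total = 1899
  W (8, 3): total = 1485
  V (8, 0): total = 1396
Minimum is at Y with total 590 blocks.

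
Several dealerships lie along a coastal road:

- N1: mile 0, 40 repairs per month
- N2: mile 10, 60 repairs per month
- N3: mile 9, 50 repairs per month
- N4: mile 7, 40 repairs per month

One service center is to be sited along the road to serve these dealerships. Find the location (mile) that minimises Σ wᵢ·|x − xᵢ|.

For a sum of weighted absolute distances on a line, the optimum is the weighted median (not the mean). Total weight W = 190; half-weight = 95.
Sort by position and accumulate weight:
  mile 0 (N1, w=40) → cum 40
  mile 7 (N4, w=40) → cum 80
  mile 9 (N3, w=50) → cum 130  ≥ 95 → median here
  mile 10 (N2, w=60) → cum 190
Optimal location: mile 9.

x = 9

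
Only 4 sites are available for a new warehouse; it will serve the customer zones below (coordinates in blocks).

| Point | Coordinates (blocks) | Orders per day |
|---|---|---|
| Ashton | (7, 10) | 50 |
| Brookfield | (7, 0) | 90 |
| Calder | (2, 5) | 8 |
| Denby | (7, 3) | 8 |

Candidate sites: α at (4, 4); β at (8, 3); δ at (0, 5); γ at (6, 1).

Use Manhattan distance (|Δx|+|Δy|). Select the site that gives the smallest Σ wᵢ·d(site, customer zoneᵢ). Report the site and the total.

Total weighted distance at each candidate:
  α (4, 4): total = 1136
  β (8, 3): total = 832
  δ (0, 5): total = 1768
  γ (6, 1): total = 768
Minimum is at γ with total 768 blocks.

γ, total 768 blocks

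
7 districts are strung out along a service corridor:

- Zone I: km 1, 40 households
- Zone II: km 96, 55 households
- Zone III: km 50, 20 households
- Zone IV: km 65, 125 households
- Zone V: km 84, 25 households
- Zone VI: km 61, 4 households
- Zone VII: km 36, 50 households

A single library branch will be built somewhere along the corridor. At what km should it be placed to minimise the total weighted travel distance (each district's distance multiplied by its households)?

x = 65

For a sum of weighted absolute distances on a line, the optimum is the weighted median (not the mean). Total weight W = 319; half-weight = 159.5.
Sort by position and accumulate weight:
  km 1 (Zone I, w=40) → cum 40
  km 36 (Zone VII, w=50) → cum 90
  km 50 (Zone III, w=20) → cum 110
  km 61 (Zone VI, w=4) → cum 114
  km 65 (Zone IV, w=125) → cum 239  ≥ 159.5 → median here
  km 84 (Zone V, w=25) → cum 264
  km 96 (Zone II, w=55) → cum 319
Optimal location: km 65.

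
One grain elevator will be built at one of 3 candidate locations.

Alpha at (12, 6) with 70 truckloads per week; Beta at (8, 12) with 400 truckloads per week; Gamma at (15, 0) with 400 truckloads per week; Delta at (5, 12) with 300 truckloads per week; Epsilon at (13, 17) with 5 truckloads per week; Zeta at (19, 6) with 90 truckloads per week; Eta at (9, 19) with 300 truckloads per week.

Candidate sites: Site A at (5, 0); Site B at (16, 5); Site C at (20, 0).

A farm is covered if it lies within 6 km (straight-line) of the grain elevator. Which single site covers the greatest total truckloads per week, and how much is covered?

Site B, covering 560

Coverage radius r = 6 km; a point is covered iff (Δx)²+(Δy)² ≤ 6² = 36.
  Site A (5, 0): covers {none} → 0
  Site B (16, 5): covers {Alpha, Gamma, Zeta} → 560
  Site C (20, 0): covers {Gamma} → 400
Maximum coverage at Site B: 560 truckloads per week.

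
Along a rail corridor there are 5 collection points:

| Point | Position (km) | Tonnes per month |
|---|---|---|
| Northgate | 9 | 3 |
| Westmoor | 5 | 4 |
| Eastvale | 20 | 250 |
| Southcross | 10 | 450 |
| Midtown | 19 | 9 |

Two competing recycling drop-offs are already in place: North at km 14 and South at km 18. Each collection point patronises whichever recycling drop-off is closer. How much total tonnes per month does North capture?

The indifferent point is the midpoint (14+18)/2 = 16; collection points left of it (closer to North at 14) go to North, those right go to South.
  Westmoor at 5 (w=4) → North
  Northgate at 9 (w=3) → North
  Southcross at 10 (w=450) → North
  Midtown at 19 (w=9) → South
  Eastvale at 20 (w=250) → South
North captures 457; South captures 259.

457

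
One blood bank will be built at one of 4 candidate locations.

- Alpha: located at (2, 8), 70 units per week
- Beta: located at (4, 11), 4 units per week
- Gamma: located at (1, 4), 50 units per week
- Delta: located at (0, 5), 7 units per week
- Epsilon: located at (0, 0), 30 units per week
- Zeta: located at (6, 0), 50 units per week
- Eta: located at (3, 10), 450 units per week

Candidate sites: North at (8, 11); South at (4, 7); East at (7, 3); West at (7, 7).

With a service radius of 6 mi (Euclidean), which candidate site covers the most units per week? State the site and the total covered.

Coverage radius r = 6 mi; a point is covered iff (Δx)²+(Δy)² ≤ 6² = 36.
  North (8, 11): covers {Beta, Eta} → 454
  South (4, 7): covers {Alpha, Beta, Gamma, Delta, Eta} → 581
  East (7, 3): covers {Zeta} → 50
  West (7, 7): covers {Alpha, Beta, Eta} → 524
Maximum coverage at South: 581 units per week.

South, covering 581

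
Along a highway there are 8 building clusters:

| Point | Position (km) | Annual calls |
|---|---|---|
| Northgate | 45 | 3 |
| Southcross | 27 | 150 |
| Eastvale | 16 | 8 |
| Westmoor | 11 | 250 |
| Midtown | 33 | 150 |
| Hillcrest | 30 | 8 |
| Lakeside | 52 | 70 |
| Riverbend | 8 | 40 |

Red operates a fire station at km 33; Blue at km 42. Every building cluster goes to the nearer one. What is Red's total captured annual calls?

606

The indifferent point is the midpoint (33+42)/2 = 37.5; building clusters left of it (closer to Red at 33) go to Red, those right go to Blue.
  Riverbend at 8 (w=40) → Red
  Westmoor at 11 (w=250) → Red
  Eastvale at 16 (w=8) → Red
  Southcross at 27 (w=150) → Red
  Hillcrest at 30 (w=8) → Red
  Midtown at 33 (w=150) → Red
  Northgate at 45 (w=3) → Blue
  Lakeside at 52 (w=70) → Blue
Red captures 606; Blue captures 73.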